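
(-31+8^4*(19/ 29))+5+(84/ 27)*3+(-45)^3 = -7695853/ 87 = -88458.08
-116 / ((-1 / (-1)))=-116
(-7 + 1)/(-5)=6/5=1.20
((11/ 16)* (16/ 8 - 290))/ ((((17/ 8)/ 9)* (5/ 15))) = -42768/ 17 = -2515.76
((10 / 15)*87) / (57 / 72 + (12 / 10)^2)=25.99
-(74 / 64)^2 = -1369 / 1024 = -1.34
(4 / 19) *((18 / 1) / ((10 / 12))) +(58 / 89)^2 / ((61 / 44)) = 222795712 / 45902195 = 4.85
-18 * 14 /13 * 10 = -2520 /13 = -193.85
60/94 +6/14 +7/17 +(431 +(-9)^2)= 2871886/5593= 513.48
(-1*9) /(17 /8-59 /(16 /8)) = 24 /73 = 0.33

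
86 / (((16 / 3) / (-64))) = -1032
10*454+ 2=4542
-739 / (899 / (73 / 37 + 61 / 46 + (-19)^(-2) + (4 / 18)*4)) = -17125459631 / 4971288402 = -3.44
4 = 4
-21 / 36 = -7 / 12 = -0.58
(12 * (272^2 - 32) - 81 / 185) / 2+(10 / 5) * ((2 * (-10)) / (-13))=2134268467 / 4810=443714.86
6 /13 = 0.46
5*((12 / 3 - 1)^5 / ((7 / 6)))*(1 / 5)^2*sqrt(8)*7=824.77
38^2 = 1444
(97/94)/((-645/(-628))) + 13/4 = 515927/121260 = 4.25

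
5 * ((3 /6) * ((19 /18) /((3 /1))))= 95 /108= 0.88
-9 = -9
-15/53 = -0.28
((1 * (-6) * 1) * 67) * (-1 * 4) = 1608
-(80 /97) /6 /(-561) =40 /163251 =0.00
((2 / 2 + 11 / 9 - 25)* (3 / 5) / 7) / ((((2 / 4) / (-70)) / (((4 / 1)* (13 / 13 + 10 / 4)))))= 11480 / 3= 3826.67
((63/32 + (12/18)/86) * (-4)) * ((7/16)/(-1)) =57113/16512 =3.46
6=6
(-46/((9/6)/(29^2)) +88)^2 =5945643664/9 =660627073.78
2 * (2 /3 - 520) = -3116 /3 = -1038.67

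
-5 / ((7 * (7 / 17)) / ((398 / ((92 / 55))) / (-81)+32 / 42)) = 4823155 / 1278018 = 3.77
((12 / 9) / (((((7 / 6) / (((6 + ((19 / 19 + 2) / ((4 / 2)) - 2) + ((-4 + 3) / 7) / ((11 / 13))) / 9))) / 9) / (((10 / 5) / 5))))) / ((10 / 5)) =3284 / 2695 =1.22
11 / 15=0.73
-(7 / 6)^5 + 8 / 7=-55441 / 54432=-1.02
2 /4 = 1 /2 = 0.50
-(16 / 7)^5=-1048576 / 16807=-62.39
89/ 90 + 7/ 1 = 719/ 90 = 7.99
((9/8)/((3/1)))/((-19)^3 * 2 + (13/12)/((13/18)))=-3/109732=-0.00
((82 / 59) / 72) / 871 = 41 / 1850004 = 0.00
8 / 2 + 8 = 12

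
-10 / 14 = -5 / 7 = -0.71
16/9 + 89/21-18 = -755/63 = -11.98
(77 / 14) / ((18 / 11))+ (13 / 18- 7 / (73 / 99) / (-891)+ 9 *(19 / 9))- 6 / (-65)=3960683 / 170820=23.19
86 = 86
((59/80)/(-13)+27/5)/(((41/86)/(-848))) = -25328806/2665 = -9504.24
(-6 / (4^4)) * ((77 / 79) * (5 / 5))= -231 / 10112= -0.02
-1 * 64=-64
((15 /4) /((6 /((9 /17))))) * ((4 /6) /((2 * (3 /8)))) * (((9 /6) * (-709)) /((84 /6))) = -10635 /476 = -22.34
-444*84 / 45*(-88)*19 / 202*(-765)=-530050752 / 101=-5248027.25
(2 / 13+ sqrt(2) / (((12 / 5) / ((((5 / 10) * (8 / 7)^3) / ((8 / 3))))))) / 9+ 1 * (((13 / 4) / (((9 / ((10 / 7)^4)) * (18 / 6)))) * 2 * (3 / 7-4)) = -21024158 / 5899257+ 40 * sqrt(2) / 3087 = -3.55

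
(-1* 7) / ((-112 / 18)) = 9 / 8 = 1.12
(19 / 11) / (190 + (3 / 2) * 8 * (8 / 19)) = 361 / 40766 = 0.01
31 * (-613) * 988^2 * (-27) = 500840939664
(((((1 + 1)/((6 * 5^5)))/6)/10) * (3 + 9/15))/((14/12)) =3/546875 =0.00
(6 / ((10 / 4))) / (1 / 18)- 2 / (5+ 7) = 1291 / 30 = 43.03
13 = 13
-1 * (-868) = 868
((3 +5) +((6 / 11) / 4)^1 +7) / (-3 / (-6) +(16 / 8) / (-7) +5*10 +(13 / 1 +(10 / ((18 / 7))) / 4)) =41958 / 177925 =0.24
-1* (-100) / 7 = 100 / 7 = 14.29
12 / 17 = 0.71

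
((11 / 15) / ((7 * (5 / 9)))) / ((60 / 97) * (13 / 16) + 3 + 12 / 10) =0.04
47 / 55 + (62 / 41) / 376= 363981 / 423940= 0.86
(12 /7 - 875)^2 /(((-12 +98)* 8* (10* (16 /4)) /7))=37368769 /192640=193.98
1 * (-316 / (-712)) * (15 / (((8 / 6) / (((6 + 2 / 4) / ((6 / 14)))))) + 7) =78.83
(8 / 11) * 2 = 16 / 11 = 1.45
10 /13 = 0.77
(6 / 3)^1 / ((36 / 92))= 46 / 9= 5.11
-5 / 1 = -5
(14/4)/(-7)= -1/2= -0.50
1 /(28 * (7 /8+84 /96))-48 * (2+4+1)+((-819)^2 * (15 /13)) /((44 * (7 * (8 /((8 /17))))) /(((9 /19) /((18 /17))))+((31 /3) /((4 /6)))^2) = -634857571 /2341073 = -271.18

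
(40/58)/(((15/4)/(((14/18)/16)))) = 7/783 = 0.01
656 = 656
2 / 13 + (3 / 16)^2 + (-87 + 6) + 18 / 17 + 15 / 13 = -4446779 / 56576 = -78.60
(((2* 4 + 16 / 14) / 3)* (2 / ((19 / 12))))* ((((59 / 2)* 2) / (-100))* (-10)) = 15104 / 665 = 22.71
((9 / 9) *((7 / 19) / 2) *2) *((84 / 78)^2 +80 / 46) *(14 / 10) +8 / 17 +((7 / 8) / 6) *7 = 899935217 / 301320240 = 2.99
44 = 44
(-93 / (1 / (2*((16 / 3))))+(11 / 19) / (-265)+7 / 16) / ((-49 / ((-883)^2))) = 15777797.50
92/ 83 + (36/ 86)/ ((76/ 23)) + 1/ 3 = 638149/ 406866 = 1.57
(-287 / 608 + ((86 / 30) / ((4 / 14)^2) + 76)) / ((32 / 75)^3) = 28380346875 / 19922944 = 1424.51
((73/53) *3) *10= 2190/53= 41.32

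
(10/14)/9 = 5/63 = 0.08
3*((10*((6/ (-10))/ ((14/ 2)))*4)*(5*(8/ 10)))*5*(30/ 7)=-43200/ 49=-881.63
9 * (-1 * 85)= -765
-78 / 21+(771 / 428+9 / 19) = -81925 / 56924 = -1.44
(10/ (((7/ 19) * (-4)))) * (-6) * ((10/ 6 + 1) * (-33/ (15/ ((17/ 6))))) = -14212/ 21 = -676.76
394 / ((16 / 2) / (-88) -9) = -2167 / 50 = -43.34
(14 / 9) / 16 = 7 / 72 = 0.10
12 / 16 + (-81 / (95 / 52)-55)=-37463 / 380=-98.59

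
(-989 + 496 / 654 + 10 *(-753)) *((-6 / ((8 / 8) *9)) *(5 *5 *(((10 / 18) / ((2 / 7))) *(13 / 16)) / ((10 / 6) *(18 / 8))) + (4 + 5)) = -1785483065 / 105948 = -16852.45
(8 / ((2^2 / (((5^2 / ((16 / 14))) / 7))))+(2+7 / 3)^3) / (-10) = -9463 / 1080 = -8.76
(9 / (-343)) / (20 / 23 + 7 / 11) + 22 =957583 / 43561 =21.98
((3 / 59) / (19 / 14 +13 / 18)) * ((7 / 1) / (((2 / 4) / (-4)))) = -10584 / 7729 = -1.37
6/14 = 3/7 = 0.43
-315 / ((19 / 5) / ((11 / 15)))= -1155 / 19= -60.79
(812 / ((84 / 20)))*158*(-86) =-7881040 / 3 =-2627013.33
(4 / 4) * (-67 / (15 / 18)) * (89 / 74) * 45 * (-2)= 322002 / 37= 8702.76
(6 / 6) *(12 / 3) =4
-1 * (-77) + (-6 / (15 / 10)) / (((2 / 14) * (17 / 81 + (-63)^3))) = 779772049 / 10126895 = 77.00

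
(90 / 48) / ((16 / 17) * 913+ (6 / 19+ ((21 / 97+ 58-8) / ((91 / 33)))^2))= 0.00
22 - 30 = -8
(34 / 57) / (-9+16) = 34 / 399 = 0.09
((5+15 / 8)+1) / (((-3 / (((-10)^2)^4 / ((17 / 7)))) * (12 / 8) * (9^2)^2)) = -1225000000 / 111537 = -10982.90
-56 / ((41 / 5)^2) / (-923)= 1400 / 1551563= 0.00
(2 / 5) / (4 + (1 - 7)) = -1 / 5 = -0.20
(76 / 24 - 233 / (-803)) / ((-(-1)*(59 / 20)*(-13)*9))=-166550 / 16629327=-0.01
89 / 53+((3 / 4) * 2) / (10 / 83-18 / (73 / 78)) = 19649375 / 12275012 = 1.60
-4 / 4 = -1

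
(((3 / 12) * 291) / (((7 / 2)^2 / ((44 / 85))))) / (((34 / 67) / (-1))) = -428934 / 70805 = -6.06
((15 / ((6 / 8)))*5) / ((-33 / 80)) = -8000 / 33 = -242.42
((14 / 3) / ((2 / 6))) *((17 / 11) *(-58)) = -13804 / 11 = -1254.91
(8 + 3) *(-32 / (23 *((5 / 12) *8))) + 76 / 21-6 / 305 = -146126 / 147315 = -0.99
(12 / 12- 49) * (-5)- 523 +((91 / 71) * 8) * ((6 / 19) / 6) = -381039 / 1349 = -282.46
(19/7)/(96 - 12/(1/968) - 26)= -19/80822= -0.00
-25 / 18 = -1.39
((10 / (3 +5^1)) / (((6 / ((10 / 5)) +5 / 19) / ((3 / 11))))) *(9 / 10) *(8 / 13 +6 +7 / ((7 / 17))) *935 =13386735 / 6448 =2076.11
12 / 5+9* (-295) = -13263 / 5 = -2652.60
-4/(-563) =4/563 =0.01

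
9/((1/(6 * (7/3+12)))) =774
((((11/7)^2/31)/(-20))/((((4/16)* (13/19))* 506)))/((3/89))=-18601/13625430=-0.00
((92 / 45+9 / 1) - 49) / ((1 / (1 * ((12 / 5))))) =-6832 / 75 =-91.09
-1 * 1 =-1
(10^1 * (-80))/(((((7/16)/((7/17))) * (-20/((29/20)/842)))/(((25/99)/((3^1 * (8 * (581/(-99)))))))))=-1450/12474651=-0.00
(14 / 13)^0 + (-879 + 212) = -666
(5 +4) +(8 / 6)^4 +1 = 1066 / 81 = 13.16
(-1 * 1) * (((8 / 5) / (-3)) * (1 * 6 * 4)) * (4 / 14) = 3.66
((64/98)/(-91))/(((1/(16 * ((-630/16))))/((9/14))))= 12960/4459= 2.91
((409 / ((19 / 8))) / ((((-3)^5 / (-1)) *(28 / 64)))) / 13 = 52352 / 420147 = 0.12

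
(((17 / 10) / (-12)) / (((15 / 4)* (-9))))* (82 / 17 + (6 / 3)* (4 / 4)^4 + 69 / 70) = 9293 / 283500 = 0.03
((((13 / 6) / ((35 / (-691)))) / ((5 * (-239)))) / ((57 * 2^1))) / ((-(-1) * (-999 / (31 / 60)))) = -278473 / 1714781502000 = -0.00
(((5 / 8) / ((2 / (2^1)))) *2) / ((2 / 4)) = 5 / 2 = 2.50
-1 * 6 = -6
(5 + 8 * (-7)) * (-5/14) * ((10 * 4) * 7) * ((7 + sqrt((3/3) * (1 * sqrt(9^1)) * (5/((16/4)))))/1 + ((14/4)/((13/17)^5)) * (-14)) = -341567104200/371293 + 2550 * sqrt(15) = -910063.41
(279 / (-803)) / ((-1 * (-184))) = -279 / 147752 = -0.00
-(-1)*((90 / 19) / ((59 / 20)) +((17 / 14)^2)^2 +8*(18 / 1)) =147.78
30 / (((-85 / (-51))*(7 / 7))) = 18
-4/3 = -1.33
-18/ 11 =-1.64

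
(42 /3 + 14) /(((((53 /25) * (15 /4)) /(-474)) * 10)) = -8848 /53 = -166.94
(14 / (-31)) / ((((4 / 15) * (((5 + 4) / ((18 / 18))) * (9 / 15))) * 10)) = -35 / 1116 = -0.03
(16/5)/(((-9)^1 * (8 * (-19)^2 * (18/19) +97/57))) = -304/2340735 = -0.00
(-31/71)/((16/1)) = -31/1136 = -0.03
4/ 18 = 2/ 9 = 0.22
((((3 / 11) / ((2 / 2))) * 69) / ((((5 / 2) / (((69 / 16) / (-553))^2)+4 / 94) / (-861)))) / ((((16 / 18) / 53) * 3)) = -6341130056331 / 809489493296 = -7.83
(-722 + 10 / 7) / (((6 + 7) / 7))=-388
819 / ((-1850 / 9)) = -7371 / 1850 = -3.98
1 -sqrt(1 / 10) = 1 -sqrt(10) / 10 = 0.68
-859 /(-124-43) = 859 /167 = 5.14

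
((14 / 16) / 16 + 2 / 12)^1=0.22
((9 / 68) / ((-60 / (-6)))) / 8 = 9 / 5440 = 0.00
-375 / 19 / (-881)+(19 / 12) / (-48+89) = 502541 / 8235588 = 0.06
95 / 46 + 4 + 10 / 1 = 739 / 46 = 16.07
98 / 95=1.03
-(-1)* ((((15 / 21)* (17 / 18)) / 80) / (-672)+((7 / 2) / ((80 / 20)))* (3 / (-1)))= -3556241 / 1354752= -2.63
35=35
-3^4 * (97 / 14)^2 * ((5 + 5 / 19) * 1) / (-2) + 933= 20790471 / 1862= 11165.67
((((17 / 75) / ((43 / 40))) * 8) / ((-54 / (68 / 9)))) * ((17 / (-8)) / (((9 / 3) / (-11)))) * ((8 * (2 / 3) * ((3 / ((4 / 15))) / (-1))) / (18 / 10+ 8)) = 17293760 / 1536003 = 11.26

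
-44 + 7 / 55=-2413 / 55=-43.87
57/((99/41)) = 23.61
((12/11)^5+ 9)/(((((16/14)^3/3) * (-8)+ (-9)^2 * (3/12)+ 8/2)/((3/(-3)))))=-6990165756/13436323879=-0.52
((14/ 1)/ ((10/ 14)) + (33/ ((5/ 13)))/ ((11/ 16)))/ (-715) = -722/ 3575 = -0.20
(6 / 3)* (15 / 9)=10 / 3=3.33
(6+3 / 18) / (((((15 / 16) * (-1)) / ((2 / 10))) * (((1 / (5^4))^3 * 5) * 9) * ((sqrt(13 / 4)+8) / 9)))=-18500000000 / 2187+1156250000 * sqrt(13) / 2187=-6552849.26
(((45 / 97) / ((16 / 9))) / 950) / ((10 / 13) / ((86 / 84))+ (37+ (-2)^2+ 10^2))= 15093 / 7788665440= 0.00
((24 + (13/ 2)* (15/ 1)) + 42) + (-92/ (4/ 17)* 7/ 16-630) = -10201/ 16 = -637.56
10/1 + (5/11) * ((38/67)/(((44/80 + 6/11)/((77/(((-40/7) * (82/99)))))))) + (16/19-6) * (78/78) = 25496363/25157026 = 1.01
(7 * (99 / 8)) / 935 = 63 / 680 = 0.09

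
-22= -22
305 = 305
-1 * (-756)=756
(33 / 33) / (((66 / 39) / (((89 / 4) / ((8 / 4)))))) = 1157 / 176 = 6.57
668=668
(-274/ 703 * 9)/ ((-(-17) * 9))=-274/ 11951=-0.02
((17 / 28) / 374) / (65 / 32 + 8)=4 / 24717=0.00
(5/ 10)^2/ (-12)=-1/ 48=-0.02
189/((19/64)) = 12096/19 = 636.63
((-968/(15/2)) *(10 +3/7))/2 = -70664/105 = -672.99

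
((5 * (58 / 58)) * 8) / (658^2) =0.00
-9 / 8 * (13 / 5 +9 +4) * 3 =-1053 / 20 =-52.65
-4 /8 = -1 /2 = -0.50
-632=-632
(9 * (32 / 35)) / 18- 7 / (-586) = 9621 / 20510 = 0.47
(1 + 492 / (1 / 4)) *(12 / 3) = 7876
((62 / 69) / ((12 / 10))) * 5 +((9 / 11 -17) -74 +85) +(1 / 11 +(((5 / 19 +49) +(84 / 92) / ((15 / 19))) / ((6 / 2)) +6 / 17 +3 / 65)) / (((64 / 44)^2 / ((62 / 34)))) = 2802454003369 / 208050036480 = 13.47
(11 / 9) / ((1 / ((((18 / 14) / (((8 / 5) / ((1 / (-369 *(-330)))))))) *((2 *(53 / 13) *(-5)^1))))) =-265 / 805896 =-0.00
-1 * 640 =-640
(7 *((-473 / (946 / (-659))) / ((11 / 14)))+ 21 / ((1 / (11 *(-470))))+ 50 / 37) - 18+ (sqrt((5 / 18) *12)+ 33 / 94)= -4041986475 / 38258+ sqrt(30) / 3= -105648.93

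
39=39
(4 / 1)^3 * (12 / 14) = 384 / 7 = 54.86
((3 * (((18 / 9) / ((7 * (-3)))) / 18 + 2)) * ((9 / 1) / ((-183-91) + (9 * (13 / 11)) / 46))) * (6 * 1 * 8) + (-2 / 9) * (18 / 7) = -9710684 / 969689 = -10.01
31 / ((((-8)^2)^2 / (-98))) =-1519 / 2048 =-0.74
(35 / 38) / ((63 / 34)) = 85 / 171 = 0.50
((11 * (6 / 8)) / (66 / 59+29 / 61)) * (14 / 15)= 277123 / 57370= 4.83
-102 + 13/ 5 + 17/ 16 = -98.34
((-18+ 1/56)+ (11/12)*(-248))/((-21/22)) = 453343/1764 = 257.00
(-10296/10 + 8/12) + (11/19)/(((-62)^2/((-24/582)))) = -27335512547/26566845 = -1028.93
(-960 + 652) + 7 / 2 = -609 / 2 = -304.50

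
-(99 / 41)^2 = -9801 / 1681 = -5.83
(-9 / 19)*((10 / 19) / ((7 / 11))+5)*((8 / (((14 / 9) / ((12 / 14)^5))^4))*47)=-3931942151283062774169600 / 484125771698691329191327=-8.12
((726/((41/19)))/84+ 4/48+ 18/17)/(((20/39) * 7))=3917797/2732240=1.43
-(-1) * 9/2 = 9/2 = 4.50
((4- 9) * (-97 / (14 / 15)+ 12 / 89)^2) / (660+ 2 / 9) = -752646281805 / 9225050072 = -81.59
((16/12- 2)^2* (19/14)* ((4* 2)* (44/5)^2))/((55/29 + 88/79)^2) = 1343662336/32588325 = 41.23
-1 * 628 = -628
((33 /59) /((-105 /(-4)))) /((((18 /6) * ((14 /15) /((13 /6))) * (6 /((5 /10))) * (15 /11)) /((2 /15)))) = 1573 /11708550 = 0.00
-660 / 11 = -60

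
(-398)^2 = 158404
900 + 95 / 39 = 35195 / 39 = 902.44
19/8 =2.38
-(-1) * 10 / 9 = 10 / 9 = 1.11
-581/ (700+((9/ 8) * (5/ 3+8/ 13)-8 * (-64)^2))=60424/ 3334805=0.02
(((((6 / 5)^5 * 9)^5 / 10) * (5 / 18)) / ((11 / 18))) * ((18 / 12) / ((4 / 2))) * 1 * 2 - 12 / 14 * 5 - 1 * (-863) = 384930.39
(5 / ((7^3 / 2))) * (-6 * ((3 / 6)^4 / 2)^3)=-0.00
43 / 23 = 1.87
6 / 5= 1.20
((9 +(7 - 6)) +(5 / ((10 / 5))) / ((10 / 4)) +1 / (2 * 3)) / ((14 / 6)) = 67 / 14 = 4.79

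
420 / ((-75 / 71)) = -1988 / 5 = -397.60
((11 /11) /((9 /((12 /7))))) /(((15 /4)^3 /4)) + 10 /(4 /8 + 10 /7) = 368524 /70875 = 5.20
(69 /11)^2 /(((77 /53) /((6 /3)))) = 504666 /9317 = 54.17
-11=-11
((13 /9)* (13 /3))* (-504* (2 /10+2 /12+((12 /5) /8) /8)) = -114751 /90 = -1275.01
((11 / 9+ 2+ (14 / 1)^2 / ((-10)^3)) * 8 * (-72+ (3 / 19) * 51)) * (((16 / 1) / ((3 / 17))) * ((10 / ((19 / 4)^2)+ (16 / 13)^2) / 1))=-7964576851968 / 28979275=-274836.99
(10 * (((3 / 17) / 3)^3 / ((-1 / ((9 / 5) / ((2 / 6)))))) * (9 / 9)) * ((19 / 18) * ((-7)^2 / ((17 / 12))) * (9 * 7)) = -2111508 / 83521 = -25.28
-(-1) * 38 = 38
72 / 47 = 1.53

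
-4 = -4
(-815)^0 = 1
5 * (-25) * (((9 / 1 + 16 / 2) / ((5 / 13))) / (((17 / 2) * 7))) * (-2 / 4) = 325 / 7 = 46.43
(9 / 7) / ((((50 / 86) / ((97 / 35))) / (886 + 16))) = 33860178 / 6125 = 5528.19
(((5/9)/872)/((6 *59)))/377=5/1047378384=0.00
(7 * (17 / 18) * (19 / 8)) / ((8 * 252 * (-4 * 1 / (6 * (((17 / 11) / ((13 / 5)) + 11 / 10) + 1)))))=-1244519 / 39536640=-0.03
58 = 58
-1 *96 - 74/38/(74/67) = -3715/38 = -97.76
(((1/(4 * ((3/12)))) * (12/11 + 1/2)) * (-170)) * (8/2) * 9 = -107100/11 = -9736.36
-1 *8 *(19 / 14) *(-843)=64068 / 7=9152.57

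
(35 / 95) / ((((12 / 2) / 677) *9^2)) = 4739 / 9234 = 0.51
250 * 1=250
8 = 8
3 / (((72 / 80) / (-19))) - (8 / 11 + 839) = -29801 / 33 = -903.06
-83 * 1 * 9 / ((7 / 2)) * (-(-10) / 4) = -3735 / 7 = -533.57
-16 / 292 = -4 / 73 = -0.05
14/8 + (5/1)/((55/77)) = 35/4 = 8.75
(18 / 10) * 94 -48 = 606 / 5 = 121.20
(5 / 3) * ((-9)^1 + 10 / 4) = -65 / 6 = -10.83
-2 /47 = -0.04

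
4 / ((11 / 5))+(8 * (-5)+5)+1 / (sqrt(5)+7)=-1453 / 44 - sqrt(5) / 44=-33.07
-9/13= -0.69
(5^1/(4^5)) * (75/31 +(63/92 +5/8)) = 106355/5840896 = 0.02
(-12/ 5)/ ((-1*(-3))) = -4/ 5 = -0.80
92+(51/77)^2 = 548069/5929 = 92.44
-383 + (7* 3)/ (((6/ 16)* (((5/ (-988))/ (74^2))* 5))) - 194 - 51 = -302991828/ 25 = -12119673.12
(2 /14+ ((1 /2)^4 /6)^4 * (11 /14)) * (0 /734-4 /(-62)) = 169869323 /18430820352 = 0.01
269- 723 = -454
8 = 8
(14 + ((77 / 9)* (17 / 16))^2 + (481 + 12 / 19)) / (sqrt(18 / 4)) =227827051* sqrt(2) / 1181952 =272.60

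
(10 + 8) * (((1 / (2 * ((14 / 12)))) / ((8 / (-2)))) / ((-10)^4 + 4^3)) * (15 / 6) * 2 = -135 / 140896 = -0.00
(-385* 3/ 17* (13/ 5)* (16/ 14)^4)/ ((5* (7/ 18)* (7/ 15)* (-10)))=47443968/ 1428595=33.21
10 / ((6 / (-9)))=-15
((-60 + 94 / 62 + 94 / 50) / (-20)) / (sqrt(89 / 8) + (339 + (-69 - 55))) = 3772648 / 286526025 - 21934 *sqrt(178) / 1432630125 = 0.01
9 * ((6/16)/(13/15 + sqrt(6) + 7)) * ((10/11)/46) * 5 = 597375/12724888 -151875 * sqrt(6)/25449776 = 0.03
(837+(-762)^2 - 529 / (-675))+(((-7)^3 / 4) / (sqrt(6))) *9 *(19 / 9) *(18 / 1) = 392500204 / 675 - 19551 *sqrt(6) / 4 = 569509.29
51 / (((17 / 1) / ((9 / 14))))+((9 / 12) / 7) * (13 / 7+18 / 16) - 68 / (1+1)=-49787 / 1568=-31.75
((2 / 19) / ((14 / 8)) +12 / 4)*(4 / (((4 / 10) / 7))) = 4070 / 19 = 214.21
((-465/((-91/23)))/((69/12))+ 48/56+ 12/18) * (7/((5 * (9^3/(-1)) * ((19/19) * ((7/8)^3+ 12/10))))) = -3069952/136099197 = -0.02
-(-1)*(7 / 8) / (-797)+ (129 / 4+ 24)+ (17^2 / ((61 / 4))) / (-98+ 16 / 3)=3029878013 / 54062104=56.04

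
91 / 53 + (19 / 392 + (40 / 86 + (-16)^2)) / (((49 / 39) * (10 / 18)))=80811325699 / 218875160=369.21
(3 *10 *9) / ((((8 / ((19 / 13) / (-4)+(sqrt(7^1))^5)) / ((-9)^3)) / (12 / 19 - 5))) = -8168445 / 208+400253805 *sqrt(7) / 76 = 13894571.12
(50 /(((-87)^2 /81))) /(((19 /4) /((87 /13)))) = 0.75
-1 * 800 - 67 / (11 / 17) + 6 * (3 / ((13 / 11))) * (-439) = -1085349 / 143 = -7589.85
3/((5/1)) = 3/5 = 0.60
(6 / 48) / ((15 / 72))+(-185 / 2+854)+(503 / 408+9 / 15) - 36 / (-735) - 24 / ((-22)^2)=9239882623 / 12095160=763.93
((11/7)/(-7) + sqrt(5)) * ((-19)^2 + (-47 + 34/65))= -224884/3185 + 20444 * sqrt(5)/65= 632.69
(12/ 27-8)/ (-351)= 68/ 3159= 0.02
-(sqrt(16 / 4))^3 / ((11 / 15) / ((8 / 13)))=-960 / 143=-6.71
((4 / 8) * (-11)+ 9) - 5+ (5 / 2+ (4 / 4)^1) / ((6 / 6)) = 2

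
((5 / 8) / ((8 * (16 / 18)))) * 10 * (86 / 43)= 225 / 128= 1.76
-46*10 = -460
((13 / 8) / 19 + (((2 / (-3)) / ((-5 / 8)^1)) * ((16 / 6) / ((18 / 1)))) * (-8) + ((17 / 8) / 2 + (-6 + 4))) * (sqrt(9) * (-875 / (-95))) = -9119005 / 155952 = -58.47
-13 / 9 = -1.44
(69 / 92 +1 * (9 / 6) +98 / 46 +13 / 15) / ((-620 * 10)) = -7241 / 8556000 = -0.00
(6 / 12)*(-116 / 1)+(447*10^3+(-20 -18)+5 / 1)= 446909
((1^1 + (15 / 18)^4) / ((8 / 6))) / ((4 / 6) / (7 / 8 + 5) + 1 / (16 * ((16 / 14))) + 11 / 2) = 180574 / 920691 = 0.20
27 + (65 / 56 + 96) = 6953 / 56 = 124.16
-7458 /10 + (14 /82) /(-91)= -1987562 /2665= -745.80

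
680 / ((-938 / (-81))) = 58.72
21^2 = 441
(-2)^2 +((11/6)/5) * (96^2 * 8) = 135188/5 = 27037.60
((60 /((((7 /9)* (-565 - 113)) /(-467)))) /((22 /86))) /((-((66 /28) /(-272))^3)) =1584083663912960 /4963299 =319159426.81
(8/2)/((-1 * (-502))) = 2/251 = 0.01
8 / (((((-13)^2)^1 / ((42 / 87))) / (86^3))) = 71238272 / 4901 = 14535.46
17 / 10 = 1.70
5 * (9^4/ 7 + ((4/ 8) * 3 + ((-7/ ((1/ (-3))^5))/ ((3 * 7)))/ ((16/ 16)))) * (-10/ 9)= -118975/ 21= -5665.48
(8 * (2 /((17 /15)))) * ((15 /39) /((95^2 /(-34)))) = -96 /4693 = -0.02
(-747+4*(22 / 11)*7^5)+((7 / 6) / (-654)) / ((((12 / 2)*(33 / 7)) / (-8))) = 12985684420 / 97119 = 133709.00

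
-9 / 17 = -0.53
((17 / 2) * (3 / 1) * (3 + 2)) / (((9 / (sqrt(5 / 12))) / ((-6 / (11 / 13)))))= -1105 * sqrt(15) / 66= -64.84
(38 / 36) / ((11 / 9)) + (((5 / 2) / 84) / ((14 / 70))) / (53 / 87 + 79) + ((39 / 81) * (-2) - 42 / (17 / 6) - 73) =-172174344635 / 1958284944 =-87.92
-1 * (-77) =77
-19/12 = -1.58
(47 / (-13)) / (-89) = 47 / 1157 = 0.04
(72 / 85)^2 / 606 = 864 / 729725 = 0.00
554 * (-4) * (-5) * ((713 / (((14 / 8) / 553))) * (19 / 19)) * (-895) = -2234289312800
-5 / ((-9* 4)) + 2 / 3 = 29 / 36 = 0.81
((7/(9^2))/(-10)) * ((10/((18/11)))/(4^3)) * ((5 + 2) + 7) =-539/46656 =-0.01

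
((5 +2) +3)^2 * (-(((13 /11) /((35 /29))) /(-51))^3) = 214330532 /302797794915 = 0.00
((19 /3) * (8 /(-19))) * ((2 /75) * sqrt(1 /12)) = -8 * sqrt(3) /675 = -0.02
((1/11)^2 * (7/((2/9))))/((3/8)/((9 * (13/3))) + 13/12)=9828/41261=0.24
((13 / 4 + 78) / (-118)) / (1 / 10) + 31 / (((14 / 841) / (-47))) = -144601141 / 1652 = -87530.96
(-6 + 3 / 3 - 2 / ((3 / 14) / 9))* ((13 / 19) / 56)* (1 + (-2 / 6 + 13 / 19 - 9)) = 126113 / 15162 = 8.32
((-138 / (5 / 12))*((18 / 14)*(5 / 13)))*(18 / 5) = -268272 / 455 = -589.61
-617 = -617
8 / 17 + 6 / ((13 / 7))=818 / 221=3.70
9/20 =0.45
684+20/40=1369/2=684.50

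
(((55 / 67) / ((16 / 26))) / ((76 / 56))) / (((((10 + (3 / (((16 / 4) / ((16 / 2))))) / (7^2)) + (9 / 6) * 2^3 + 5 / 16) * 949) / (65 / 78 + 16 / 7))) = 64190 / 445780413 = 0.00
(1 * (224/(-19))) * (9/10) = -1008/95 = -10.61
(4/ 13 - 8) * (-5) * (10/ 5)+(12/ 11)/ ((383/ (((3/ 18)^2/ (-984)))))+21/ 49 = 87542466173/ 1131746616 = 77.35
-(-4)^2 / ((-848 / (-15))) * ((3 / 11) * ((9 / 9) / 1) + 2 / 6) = -100 / 583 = -0.17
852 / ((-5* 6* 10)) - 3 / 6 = -167 / 50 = -3.34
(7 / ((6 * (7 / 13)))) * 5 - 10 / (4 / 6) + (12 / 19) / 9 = -467 / 114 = -4.10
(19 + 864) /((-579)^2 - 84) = 883 /335157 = 0.00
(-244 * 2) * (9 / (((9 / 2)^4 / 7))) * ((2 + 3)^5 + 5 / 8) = -56944720 / 243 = -234340.41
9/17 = 0.53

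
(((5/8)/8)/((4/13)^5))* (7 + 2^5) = 72402135/65536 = 1104.77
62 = 62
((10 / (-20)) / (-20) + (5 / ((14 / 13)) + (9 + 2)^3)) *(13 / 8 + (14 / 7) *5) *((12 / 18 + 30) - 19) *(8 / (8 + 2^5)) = 11593597 / 320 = 36229.99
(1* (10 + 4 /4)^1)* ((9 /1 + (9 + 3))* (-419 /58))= -96789 /58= -1668.78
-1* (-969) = 969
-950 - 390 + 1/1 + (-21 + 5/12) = -16315/12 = -1359.58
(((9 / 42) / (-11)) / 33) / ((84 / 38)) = -19 / 71148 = -0.00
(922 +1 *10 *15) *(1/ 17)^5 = 1072/ 1419857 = 0.00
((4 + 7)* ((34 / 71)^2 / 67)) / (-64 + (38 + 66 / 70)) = -445060 / 296204119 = -0.00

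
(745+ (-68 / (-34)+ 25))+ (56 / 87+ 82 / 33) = 247266 / 319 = 775.13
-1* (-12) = 12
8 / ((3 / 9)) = 24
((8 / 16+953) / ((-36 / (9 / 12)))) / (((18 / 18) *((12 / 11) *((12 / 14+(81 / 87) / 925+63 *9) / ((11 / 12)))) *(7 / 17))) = -105226400675 / 1474047092736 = -0.07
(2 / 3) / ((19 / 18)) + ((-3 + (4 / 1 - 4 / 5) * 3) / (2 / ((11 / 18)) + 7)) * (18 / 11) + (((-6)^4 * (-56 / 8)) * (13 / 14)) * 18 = -1627751454 / 10735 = -151630.32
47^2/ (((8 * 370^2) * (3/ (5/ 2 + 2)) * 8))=6627/ 17523200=0.00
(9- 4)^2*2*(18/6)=150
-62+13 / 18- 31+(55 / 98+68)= -10459 / 441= -23.72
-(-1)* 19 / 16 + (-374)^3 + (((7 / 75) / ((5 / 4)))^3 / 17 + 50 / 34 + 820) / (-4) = -750376472959072183 / 14343750000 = -52313828.18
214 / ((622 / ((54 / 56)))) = 2889 / 8708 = 0.33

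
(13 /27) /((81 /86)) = 1118 /2187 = 0.51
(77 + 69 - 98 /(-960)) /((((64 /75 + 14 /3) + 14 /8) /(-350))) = -61362875 /8724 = -7033.80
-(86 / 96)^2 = -1849 / 2304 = -0.80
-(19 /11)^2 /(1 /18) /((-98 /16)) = 51984 /5929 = 8.77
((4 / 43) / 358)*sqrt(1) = 2 / 7697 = 0.00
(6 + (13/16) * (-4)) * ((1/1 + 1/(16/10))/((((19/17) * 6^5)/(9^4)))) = 65637/19456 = 3.37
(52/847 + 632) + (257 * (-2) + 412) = 448962/847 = 530.06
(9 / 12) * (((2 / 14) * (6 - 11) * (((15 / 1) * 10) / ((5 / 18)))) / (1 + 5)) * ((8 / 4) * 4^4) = -172800 / 7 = -24685.71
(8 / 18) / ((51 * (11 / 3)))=4 / 1683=0.00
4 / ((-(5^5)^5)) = -4 / 298023223876953125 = -0.00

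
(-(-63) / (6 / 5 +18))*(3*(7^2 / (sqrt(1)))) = 15435 / 32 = 482.34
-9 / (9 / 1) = -1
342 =342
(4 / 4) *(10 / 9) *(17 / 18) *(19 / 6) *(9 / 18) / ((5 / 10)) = 1615 / 486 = 3.32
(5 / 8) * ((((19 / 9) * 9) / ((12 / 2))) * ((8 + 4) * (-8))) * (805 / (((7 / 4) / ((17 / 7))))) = -1485800 / 7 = -212257.14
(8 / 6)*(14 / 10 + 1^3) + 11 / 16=311 / 80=3.89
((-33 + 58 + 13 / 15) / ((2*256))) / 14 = 97 / 26880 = 0.00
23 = 23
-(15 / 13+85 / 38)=-1675 / 494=-3.39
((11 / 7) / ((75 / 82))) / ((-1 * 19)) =-902 / 9975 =-0.09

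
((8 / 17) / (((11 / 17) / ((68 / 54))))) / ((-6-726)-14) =-136 / 110781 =-0.00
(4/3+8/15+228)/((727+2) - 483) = 1724/1845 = 0.93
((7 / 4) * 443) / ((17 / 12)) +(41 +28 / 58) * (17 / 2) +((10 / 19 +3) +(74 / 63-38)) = 1022726503 / 1180242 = 866.54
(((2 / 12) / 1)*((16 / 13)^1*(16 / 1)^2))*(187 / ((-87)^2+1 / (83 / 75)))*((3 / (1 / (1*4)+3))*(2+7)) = 190722048 / 17697173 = 10.78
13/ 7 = 1.86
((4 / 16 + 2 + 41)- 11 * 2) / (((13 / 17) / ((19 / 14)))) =27455 / 728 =37.71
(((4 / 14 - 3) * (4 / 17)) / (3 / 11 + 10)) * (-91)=10868 / 1921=5.66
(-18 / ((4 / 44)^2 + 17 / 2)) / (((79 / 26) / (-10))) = 1132560 / 162661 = 6.96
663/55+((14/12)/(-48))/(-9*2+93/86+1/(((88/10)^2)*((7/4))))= 23524193321/1951246440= 12.06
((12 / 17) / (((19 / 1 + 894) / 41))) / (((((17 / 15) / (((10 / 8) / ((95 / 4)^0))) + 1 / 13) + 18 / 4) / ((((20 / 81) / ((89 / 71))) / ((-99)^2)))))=151372000 / 1302933261647853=0.00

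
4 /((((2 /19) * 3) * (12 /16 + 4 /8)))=152 /15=10.13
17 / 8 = 2.12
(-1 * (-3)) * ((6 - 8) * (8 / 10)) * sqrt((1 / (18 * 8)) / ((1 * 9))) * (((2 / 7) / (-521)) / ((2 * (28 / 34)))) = 17 / 382935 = 0.00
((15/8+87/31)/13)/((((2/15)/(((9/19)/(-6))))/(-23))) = 1201635/245024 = 4.90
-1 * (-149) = 149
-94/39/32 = -47/624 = -0.08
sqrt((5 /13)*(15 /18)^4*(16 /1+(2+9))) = 25*sqrt(195) /156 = 2.24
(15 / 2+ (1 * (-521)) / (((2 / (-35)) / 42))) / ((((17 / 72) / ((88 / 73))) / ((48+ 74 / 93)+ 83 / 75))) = 18767290154976 / 192355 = 97565907.59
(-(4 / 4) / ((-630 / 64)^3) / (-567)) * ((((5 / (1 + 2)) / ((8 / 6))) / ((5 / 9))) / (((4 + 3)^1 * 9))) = -0.00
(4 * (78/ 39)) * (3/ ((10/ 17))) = 204/ 5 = 40.80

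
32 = 32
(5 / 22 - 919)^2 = 408565369 / 484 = 844143.32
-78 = -78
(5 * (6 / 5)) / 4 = 3 / 2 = 1.50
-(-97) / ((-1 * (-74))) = 97 / 74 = 1.31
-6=-6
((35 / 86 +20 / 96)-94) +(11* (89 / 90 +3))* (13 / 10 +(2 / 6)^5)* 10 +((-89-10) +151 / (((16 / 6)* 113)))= 40416613049 / 106266330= 380.33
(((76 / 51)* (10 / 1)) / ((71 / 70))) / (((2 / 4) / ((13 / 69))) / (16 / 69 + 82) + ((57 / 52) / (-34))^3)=455.72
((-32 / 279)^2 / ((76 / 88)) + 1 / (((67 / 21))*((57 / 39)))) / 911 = 22759969 / 90272441223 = 0.00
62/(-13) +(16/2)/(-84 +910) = -25554/5369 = -4.76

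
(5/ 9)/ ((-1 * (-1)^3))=5/ 9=0.56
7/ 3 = 2.33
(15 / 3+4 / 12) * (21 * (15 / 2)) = 840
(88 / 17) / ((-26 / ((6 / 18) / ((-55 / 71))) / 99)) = 9372 / 1105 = 8.48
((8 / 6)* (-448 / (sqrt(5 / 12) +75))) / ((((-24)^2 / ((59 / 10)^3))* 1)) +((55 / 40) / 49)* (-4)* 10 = -196573369 / 49608825 +1437653* sqrt(15) / 227795625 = -3.94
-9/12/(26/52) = -3/2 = -1.50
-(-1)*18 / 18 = 1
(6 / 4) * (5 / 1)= 15 / 2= 7.50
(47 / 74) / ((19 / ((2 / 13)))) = 47 / 9139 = 0.01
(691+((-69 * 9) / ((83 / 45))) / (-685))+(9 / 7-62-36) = 47342483 / 79597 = 594.78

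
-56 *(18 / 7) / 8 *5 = -90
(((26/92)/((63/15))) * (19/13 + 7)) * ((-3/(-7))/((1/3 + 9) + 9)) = 15/1127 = 0.01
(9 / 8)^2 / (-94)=-81 / 6016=-0.01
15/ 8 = 1.88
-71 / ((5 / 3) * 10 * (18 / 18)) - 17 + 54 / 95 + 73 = 49693 / 950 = 52.31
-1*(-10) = 10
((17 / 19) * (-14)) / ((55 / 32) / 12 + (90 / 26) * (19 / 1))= -9984 / 52535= -0.19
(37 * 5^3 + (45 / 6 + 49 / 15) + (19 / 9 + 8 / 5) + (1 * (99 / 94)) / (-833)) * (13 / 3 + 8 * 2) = 498602197964 / 5285385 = 94336.02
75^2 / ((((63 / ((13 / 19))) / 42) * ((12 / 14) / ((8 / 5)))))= 91000 / 19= 4789.47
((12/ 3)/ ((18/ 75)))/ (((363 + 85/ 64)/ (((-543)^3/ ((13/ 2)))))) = -341553081600/ 303121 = -1126787.92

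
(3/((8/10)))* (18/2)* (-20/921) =-225/307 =-0.73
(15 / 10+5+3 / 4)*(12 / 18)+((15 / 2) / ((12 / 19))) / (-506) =58411 / 12144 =4.81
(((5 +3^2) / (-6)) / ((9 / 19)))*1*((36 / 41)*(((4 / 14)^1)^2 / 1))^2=-14592 / 576583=-0.03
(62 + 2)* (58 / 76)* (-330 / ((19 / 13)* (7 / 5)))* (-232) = 4618099200 / 2527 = 1827502.65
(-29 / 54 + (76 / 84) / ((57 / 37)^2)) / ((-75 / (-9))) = -373 / 19950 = -0.02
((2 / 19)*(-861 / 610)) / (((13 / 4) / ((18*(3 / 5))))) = -185976 / 376675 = -0.49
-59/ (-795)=59/ 795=0.07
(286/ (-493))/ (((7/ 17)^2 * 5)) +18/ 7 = 13408/ 7105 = 1.89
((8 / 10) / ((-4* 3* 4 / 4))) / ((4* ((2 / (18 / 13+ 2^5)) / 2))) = -217 / 390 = -0.56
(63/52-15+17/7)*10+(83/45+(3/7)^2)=-6396353/57330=-111.57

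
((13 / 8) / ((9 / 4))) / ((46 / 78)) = 169 / 138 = 1.22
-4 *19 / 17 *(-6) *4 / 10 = 912 / 85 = 10.73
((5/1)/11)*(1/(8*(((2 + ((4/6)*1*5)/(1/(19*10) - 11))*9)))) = 10445/2807376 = 0.00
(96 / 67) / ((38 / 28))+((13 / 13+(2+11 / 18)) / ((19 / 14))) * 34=1048586 / 11457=91.52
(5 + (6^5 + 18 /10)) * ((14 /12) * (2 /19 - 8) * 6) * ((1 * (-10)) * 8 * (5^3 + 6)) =85641931200 /19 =4507470063.16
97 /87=1.11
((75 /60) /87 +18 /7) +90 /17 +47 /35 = 1909667 /207060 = 9.22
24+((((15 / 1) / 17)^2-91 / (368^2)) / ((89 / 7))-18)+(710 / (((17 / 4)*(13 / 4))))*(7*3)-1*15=48475343153543 / 45282129152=1070.52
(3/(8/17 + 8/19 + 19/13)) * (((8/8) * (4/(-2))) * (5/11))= -125970/108691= -1.16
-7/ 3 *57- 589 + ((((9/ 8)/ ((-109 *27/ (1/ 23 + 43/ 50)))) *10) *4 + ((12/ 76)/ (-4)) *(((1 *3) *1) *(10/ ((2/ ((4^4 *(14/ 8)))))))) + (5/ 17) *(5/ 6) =-11988898766/ 12146415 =-987.03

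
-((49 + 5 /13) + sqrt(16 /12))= -642 /13 - 2* sqrt(3) /3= -50.54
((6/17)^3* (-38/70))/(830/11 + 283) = -45144/678018565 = -0.00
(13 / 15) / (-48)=-13 / 720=-0.02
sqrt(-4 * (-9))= 6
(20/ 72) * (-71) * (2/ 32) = -355/ 288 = -1.23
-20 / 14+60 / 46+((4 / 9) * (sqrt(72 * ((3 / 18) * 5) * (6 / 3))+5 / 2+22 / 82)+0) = 65714 / 59409+8 * sqrt(30) / 9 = 5.97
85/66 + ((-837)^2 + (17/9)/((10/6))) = 231188569/330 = 700571.42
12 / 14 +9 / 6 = 33 / 14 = 2.36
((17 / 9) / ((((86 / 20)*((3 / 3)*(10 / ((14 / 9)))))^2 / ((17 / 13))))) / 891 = 56644 / 15612968943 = 0.00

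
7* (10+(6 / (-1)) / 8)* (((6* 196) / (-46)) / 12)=-12691 / 92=-137.95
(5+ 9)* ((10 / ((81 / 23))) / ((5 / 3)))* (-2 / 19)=-1288 / 513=-2.51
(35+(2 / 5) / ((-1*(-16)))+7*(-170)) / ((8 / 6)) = -138597 / 160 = -866.23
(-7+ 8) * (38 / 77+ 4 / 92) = 951 / 1771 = 0.54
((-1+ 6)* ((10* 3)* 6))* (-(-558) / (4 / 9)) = 1129950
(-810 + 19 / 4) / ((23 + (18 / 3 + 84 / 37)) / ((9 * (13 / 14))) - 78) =10.84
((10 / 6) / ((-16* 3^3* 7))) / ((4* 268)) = -5 / 9725184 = -0.00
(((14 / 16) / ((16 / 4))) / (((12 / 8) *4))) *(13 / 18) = 91 / 3456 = 0.03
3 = 3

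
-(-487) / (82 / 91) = 540.45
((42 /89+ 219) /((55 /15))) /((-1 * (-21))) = 19533 /6853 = 2.85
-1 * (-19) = 19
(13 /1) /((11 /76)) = 988 /11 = 89.82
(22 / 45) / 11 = 2 / 45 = 0.04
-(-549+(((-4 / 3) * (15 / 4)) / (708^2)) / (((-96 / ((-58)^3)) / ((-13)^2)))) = 3322935937 / 6015168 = 552.43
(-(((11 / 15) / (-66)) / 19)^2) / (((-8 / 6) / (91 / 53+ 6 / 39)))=0.00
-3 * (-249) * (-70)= -52290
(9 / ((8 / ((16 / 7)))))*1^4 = 2.57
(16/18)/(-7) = -8/63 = -0.13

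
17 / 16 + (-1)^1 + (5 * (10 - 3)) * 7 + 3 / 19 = 74547 / 304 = 245.22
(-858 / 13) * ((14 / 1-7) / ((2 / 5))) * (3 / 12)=-1155 / 4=-288.75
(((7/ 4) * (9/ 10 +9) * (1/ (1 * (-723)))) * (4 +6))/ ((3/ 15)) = -1155/ 964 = -1.20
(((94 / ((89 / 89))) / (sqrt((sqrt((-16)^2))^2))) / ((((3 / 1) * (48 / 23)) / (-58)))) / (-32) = 31349 / 18432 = 1.70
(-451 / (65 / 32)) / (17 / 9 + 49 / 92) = -11949696 / 130325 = -91.69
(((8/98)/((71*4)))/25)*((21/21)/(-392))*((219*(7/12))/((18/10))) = -73/35068320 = -0.00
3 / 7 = 0.43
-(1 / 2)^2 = -1 / 4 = -0.25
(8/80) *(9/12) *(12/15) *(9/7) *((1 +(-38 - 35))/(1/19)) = -18468/175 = -105.53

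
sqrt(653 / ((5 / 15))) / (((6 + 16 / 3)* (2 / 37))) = 111* sqrt(1959) / 68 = 72.25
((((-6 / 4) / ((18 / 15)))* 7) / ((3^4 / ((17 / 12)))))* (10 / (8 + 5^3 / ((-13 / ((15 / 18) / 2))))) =-5525 / 14418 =-0.38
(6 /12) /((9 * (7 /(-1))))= -1 /126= -0.01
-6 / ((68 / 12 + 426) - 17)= -9 / 622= -0.01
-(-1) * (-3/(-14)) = 3/14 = 0.21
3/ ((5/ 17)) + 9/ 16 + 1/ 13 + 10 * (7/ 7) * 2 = 32073/ 1040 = 30.84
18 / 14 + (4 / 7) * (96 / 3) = 19.57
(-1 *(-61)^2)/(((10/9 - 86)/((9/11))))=35.86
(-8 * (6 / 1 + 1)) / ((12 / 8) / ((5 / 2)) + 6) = -280 / 33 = -8.48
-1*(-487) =487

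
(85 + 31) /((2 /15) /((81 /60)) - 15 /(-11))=103356 /1303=79.32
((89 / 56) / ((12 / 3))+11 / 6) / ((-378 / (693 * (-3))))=16489 / 1344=12.27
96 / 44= 24 / 11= 2.18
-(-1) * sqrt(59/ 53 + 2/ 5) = sqrt(106265)/ 265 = 1.23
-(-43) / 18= 43 / 18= 2.39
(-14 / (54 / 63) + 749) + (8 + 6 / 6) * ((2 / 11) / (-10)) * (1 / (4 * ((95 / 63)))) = 45936499 / 62700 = 732.64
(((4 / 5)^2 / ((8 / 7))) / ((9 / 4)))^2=3136 / 50625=0.06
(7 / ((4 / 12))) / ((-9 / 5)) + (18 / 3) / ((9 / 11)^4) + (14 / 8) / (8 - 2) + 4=105223 / 17496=6.01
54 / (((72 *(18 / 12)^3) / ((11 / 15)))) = 0.16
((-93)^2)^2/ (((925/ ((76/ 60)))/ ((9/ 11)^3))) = 345375613017/ 6155875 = 56105.04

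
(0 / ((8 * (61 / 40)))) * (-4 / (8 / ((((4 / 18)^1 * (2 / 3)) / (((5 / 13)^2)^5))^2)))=0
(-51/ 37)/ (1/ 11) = -561/ 37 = -15.16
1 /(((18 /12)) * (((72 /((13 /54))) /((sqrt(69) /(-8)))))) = -13 * sqrt(69) /46656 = -0.00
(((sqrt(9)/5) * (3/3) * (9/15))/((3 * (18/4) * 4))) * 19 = 19/150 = 0.13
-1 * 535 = -535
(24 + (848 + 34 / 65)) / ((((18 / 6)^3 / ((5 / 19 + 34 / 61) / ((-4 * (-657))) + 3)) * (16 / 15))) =86380214333 / 950305824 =90.90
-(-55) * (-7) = -385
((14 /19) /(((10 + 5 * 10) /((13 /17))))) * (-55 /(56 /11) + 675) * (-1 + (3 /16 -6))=-10541063 /248064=-42.49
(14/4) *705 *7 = 34545/2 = 17272.50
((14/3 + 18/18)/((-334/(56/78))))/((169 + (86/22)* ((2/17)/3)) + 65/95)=-60401/842176491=-0.00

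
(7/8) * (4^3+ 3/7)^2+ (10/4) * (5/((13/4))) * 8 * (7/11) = 29243143/8008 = 3651.74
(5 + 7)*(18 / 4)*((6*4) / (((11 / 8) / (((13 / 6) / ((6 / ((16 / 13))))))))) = 4608 / 11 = 418.91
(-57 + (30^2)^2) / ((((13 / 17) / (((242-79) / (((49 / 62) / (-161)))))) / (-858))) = 211229437820148 / 7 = 30175633974306.86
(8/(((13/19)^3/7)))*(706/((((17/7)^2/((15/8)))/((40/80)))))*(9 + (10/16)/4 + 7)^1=6440379077055/20317856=316981.23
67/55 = 1.22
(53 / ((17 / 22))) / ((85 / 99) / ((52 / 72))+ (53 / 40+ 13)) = 6669520 / 1508563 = 4.42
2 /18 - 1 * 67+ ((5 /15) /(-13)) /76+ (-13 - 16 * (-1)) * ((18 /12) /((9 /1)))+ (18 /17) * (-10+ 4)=-10995997 /151164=-72.74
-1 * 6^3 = -216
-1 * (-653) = 653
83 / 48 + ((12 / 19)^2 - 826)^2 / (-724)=-939.73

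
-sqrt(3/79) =-sqrt(237)/79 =-0.19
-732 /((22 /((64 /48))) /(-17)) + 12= 8428 /11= 766.18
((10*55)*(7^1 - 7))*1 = 0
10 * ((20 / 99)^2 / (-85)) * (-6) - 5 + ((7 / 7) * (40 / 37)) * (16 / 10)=-6661019 / 2054943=-3.24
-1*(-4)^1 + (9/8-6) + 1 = 1/8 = 0.12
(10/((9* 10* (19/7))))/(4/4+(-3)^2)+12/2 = 10267/1710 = 6.00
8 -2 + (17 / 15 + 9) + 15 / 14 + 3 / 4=7541 / 420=17.95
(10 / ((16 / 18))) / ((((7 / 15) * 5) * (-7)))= -135 / 196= -0.69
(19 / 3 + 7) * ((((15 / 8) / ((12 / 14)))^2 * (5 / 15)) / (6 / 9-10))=-875 / 384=-2.28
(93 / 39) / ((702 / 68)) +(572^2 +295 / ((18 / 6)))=1493390341 / 4563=327282.56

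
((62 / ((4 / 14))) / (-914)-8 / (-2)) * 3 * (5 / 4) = 51585 / 3656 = 14.11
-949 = -949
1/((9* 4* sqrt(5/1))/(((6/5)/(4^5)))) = sqrt(5)/153600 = 0.00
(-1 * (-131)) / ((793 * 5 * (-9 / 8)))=-1048 / 35685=-0.03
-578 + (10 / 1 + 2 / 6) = -1703 / 3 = -567.67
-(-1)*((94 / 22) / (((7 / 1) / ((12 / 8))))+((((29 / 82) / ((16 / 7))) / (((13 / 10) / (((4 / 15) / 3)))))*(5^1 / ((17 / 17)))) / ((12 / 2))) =8194679 / 8864856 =0.92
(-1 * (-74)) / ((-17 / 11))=-814 / 17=-47.88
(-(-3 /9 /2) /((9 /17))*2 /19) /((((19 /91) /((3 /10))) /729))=34.71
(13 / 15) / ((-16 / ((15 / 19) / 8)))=-13 / 2432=-0.01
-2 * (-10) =20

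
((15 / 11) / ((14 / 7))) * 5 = 75 / 22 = 3.41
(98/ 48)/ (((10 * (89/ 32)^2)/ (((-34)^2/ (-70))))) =-258944/ 594075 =-0.44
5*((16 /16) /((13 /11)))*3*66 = 10890 /13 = 837.69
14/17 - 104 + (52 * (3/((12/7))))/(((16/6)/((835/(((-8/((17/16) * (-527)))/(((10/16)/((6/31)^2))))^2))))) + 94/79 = 189107928132784439041367/4866869035008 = 38856177713.54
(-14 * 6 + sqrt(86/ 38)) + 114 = 31.50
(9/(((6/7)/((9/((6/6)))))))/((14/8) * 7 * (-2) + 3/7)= -1323/337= -3.93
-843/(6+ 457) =-843/463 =-1.82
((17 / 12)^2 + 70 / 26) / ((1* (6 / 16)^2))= 35188 / 1053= 33.42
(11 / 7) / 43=11 / 301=0.04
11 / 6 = 1.83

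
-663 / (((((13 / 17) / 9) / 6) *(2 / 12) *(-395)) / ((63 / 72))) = 491589 / 790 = 622.26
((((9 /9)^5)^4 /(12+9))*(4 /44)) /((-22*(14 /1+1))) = -1 /76230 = -0.00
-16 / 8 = -2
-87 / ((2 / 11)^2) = -10527 / 4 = -2631.75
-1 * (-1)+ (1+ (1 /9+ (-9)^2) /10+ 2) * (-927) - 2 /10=-51496 /5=-10299.20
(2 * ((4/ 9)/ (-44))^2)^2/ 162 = 2/ 7780827681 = 0.00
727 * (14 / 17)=10178 / 17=598.71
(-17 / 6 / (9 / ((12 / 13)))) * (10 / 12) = -85 / 351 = -0.24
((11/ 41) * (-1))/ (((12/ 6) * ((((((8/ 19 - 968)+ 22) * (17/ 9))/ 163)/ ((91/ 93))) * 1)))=715407/ 59721748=0.01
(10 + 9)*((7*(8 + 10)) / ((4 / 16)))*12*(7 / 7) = 114912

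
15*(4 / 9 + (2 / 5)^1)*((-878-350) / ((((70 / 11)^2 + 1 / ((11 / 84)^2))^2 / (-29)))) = 2476627637 / 53604726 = 46.20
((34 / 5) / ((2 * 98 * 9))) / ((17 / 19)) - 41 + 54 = 13.00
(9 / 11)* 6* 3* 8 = 1296 / 11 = 117.82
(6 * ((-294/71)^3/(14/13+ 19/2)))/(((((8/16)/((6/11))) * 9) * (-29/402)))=2124865177344/31397742475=67.68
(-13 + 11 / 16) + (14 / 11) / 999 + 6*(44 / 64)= -1439335 / 175824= -8.19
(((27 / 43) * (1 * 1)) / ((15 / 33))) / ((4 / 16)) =1188 / 215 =5.53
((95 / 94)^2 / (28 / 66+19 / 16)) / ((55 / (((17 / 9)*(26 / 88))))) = 398905 / 62035347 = 0.01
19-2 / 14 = 18.86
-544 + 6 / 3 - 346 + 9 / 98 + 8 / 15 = -1304441 / 1470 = -887.37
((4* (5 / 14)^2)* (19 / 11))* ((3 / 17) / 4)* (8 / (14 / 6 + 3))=4275 / 73304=0.06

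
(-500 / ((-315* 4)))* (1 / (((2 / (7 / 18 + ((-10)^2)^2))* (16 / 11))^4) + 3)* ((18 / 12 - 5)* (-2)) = 384298177905106390061389225 / 990677827584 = 387914382662936.49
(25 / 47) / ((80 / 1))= 5 / 752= 0.01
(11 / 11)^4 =1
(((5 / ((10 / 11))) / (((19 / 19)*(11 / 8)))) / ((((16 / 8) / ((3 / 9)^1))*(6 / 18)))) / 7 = 2 / 7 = 0.29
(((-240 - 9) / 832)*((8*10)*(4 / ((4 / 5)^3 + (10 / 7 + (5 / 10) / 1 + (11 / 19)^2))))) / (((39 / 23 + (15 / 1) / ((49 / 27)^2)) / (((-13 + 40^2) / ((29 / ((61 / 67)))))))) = -233597857252729375 / 849316980467332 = -275.04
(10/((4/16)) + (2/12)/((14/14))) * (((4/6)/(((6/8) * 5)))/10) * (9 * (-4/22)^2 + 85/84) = 0.94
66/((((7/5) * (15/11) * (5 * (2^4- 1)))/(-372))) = -30008/175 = -171.47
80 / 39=2.05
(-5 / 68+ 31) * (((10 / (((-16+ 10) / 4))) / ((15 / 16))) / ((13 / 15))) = -56080 / 221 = -253.76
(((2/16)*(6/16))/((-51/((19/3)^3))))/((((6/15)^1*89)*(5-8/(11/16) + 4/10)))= 1886225/1793522304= 0.00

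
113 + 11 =124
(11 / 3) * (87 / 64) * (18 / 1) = 2871 / 32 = 89.72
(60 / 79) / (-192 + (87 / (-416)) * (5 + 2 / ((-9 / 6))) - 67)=-8320 / 2845659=-0.00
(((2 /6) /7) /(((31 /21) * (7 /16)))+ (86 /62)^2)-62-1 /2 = -813997 /13454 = -60.50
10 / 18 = 5 / 9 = 0.56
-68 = -68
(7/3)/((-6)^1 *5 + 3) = -7/81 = -0.09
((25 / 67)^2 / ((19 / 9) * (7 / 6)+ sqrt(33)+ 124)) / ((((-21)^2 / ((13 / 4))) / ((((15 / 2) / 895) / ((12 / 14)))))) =166456875 / 2094150220674568- 658125 * sqrt(33) / 1047075110337284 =0.00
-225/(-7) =225/7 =32.14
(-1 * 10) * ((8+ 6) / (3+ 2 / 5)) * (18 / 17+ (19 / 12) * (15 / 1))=-295225 / 289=-1021.54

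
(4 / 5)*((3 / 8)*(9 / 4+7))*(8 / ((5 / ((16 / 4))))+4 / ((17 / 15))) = 23421 / 850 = 27.55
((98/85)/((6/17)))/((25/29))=1421/375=3.79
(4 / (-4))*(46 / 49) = -46 / 49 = -0.94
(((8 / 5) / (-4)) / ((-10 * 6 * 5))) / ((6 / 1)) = 1 / 4500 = 0.00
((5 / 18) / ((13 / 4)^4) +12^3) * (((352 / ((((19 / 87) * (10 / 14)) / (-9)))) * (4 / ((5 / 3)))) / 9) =-126957679321088 / 13566475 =-9358192.11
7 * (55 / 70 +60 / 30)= 39 / 2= 19.50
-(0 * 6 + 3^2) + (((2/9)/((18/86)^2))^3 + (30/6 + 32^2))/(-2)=-456200156375/774840978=-588.77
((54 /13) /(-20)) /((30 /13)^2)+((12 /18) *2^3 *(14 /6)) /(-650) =-6803 /117000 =-0.06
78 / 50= 39 / 25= 1.56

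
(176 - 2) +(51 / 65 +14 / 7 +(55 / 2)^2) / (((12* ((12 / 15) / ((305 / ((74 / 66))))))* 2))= 672818727 / 61568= 10928.06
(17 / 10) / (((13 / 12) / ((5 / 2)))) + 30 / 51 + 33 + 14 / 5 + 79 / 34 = 94223 / 2210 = 42.63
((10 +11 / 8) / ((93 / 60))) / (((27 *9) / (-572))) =-17.27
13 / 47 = 0.28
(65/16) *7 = 455/16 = 28.44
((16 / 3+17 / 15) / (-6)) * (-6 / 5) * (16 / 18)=776 / 675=1.15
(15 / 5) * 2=6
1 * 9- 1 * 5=4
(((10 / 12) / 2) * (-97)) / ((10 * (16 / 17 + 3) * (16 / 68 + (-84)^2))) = -28033 / 192889248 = -0.00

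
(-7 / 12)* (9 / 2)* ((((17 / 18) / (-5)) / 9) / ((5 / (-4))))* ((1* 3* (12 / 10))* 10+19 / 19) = -4403 / 2700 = -1.63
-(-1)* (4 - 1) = 3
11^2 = 121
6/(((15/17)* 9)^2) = 578/6075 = 0.10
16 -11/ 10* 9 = 61/ 10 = 6.10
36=36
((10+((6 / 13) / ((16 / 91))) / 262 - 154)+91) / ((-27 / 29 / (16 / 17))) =53.57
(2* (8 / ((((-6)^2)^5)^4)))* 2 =1 / 417734204338866689619963936768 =0.00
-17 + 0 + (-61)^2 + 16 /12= 11116 /3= 3705.33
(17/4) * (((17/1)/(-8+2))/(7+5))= -289/288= -1.00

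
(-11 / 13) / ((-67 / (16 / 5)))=176 / 4355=0.04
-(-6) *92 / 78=92 / 13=7.08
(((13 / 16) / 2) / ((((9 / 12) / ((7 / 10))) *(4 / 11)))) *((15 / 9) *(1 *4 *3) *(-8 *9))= -3003 / 2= -1501.50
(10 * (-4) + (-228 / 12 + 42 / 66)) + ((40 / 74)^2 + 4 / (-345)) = -301762046 / 5195355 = -58.08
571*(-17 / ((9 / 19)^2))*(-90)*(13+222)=8234933450 / 9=914992605.56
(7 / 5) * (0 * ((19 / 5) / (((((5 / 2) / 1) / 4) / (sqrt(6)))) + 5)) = 0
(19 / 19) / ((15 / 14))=14 / 15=0.93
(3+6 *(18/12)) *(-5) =-60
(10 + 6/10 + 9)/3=98/15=6.53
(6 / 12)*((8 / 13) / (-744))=-1 / 2418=-0.00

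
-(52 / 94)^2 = -676 / 2209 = -0.31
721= 721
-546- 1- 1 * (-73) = -474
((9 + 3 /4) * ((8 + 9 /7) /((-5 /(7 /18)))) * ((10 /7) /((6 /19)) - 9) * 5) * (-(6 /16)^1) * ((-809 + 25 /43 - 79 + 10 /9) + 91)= 1527955195 /32508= 47002.44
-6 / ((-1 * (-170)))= -3 / 85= -0.04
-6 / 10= -3 / 5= -0.60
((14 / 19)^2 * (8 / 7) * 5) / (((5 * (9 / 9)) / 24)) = 14.89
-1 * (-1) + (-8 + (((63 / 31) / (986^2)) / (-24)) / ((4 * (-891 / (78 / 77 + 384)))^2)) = -691882462983155 / 98840351840384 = -7.00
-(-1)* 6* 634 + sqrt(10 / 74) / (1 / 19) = 19* sqrt(185) / 37 + 3804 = 3810.98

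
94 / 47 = 2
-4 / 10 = -2 / 5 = -0.40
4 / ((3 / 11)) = 14.67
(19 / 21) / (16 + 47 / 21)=0.05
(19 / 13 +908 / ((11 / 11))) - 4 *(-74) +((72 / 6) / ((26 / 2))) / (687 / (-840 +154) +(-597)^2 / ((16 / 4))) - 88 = 591960307205 / 529736623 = 1117.46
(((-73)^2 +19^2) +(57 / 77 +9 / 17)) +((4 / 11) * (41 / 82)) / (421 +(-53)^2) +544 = 775386967 / 124355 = 6235.27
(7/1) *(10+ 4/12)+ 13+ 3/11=2825/33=85.61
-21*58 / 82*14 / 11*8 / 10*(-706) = 24077424 / 2255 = 10677.35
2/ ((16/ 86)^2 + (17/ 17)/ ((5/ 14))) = 9245/ 13103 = 0.71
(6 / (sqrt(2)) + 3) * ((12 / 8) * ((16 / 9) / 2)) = 4 + 4 * sqrt(2) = 9.66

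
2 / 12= 1 / 6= 0.17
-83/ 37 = -2.24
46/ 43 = 1.07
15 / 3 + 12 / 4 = 8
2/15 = 0.13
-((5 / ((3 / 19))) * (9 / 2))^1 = -142.50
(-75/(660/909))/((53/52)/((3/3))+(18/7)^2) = -579033/42779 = -13.54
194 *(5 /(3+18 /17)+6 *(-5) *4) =-1589830 /69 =-23041.01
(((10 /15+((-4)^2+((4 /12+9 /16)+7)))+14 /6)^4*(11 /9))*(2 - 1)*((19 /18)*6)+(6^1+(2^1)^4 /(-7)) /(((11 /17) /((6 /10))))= 223517923396218497 /55180984320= 4050633.13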